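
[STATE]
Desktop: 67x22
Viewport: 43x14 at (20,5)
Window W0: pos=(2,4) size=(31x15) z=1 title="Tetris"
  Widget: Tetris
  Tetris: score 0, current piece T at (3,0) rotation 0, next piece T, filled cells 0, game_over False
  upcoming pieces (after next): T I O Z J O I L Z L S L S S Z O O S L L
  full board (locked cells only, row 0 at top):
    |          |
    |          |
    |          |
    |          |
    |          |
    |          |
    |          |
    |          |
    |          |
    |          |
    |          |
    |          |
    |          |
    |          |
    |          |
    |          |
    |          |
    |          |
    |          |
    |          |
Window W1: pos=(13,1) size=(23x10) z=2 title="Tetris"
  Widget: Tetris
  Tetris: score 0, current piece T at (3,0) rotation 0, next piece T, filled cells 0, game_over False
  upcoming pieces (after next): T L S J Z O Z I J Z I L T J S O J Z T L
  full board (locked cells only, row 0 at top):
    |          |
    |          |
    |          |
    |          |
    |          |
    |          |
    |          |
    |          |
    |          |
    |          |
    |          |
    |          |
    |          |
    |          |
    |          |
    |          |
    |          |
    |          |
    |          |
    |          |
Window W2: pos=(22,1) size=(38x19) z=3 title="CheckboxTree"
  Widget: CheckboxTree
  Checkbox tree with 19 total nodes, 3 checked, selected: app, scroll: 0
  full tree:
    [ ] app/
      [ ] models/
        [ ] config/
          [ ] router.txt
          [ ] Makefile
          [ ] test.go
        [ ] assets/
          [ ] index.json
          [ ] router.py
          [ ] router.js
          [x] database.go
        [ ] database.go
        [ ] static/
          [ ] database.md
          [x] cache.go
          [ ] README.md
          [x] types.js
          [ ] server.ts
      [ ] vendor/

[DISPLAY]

  ┃   [-] models/                      ┃   
  ┃     [ ] config/                    ┃   
  ┃       [ ] router.txt               ┃   
  ┃       [ ] Makefile                 ┃   
  ┃       [ ] test.go                  ┃   
━━┃     [-] assets/                    ┃   
  ┃       [ ] index.json               ┃   
  ┃       [ ] router.py                ┃   
  ┃       [ ] router.js                ┃   
  ┃       [x] database.go              ┃   
  ┃     [ ] database.go                ┃   
  ┃     [-] static/                    ┃   
  ┃       [ ] database.md              ┃   
━━┃       [x] cache.go                 ┃   


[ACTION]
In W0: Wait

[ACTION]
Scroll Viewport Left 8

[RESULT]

 ┃        ┃   [-] models/                  
─┃        ┃     [ ] config/                
 ┃        ┃       [ ] router.txt           
 ┃        ┃       [ ] Makefile             
 ┃        ┃       [ ] test.go              
 ┗━━━━━━━━┃     [-] assets/                
 │        ┃       [ ] index.json           
 │        ┃       [ ] router.py            
 │Score:  ┃       [ ] router.js            
 │0       ┃       [x] database.go          
 │        ┃     [ ] database.go            
 │        ┃     [-] static/                
 │        ┃       [ ] database.md          
━━━━━━━━━━┃       [x] cache.go             


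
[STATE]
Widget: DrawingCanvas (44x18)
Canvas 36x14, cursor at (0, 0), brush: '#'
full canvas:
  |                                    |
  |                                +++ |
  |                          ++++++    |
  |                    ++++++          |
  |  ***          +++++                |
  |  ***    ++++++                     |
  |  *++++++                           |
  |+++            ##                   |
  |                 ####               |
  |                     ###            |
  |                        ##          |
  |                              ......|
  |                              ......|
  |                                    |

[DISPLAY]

+                                           
                                +++         
                          ++++++            
                    ++++++                  
  ***          +++++                        
  ***    ++++++                             
  *++++++                                   
+++            ##                           
                 ####                       
                     ###                    
                        ##                  
                              ......        
                              ......        
                                            
                                            
                                            
                                            
                                            


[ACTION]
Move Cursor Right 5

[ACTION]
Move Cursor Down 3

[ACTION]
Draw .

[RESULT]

                                            
                                +++         
                          ++++++            
     .              ++++++                  
  ***          +++++                        
  ***    ++++++                             
  *++++++                                   
+++            ##                           
                 ####                       
                     ###                    
                        ##                  
                              ......        
                              ......        
                                            
                                            
                                            
                                            
                                            


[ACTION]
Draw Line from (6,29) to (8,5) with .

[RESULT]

                                            
                                +++         
                          ++++++            
     .              ++++++                  
  ***          +++++                        
  ***    ++++++                             
  *++++++              .......              
+++        ............                     
     ......      ####                       
                     ###                    
                        ##                  
                              ......        
                              ......        
                                            
                                            
                                            
                                            
                                            


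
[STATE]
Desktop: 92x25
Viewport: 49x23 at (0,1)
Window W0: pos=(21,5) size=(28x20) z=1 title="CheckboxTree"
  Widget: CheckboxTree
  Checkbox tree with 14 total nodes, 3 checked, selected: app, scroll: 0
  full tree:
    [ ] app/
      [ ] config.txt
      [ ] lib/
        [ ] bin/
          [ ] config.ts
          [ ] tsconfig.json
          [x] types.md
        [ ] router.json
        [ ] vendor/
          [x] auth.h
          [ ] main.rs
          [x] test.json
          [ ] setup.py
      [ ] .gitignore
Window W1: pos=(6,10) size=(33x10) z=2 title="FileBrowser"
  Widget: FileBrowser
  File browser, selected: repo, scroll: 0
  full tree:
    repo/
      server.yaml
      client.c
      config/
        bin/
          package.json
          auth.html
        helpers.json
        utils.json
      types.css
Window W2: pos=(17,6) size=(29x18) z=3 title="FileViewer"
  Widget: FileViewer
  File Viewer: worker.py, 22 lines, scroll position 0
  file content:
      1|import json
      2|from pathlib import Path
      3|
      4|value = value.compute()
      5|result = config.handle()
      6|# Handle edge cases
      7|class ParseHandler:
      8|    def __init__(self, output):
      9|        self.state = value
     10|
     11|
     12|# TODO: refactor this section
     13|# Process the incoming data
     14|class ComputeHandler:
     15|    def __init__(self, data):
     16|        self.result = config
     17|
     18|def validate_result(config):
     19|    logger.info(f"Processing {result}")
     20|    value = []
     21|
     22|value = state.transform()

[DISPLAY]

                                                 
                                                 
                                                 
                                                 
                     ┏━━━━━━━━━━━━━━━━━━━━━━━━━━┓
                 ┏━━━━━━━━━━━━━━━━━━━━━━━━━━━┓  ┃
                 ┃ FileViewer                ┃──┨
                 ┠───────────────────────────┨  ┃
                 ┃import json               ▲┃  ┃
      ┏━━━━━━━━━━┃from pathlib import Path  █┃  ┃
      ┃ FileBrows┃                          ░┃  ┃
      ┠──────────┃value = value.compute()   ░┃  ┃
      ┃> [-] repo┃result = config.handle()  ░┃  ┃
      ┃    server┃# Handle edge cases       ░┃  ┃
      ┃    client┃class ParseHandler:       ░┃  ┃
      ┃    [+] co┃    def __init__(self, out░┃  ┃
      ┃    types.┃        self.state = value░┃  ┃
      ┃          ┃                          ░┃  ┃
      ┗━━━━━━━━━━┃                          ░┃  ┃
                 ┃# TODO: refactor this sect░┃  ┃
                 ┃# Process the incoming dat░┃  ┃
                 ┃class ComputeHandler:     ▼┃  ┃
                 ┗━━━━━━━━━━━━━━━━━━━━━━━━━━━┛  ┃


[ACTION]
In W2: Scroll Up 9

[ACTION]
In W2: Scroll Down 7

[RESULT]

                                                 
                                                 
                                                 
                                                 
                     ┏━━━━━━━━━━━━━━━━━━━━━━━━━━┓
                 ┏━━━━━━━━━━━━━━━━━━━━━━━━━━━┓  ┃
                 ┃ FileViewer                ┃──┨
                 ┠───────────────────────────┨  ┃
                 ┃    def __init__(self, out▲┃  ┃
      ┏━━━━━━━━━━┃        self.state = value░┃  ┃
      ┃ FileBrows┃                          ░┃  ┃
      ┠──────────┃                          ░┃  ┃
      ┃> [-] repo┃# TODO: refactor this sect░┃  ┃
      ┃    server┃# Process the incoming dat░┃  ┃
      ┃    client┃class ComputeHandler:     ░┃  ┃
      ┃    [+] co┃    def __init__(self, dat░┃  ┃
      ┃    types.┃        self.result = conf░┃  ┃
      ┃          ┃                          ░┃  ┃
      ┗━━━━━━━━━━┃def validate_result(config░┃  ┃
                 ┃    logger.info(f"Processi█┃  ┃
                 ┃    value = []            ░┃  ┃
                 ┃                          ▼┃  ┃
                 ┗━━━━━━━━━━━━━━━━━━━━━━━━━━━┛  ┃


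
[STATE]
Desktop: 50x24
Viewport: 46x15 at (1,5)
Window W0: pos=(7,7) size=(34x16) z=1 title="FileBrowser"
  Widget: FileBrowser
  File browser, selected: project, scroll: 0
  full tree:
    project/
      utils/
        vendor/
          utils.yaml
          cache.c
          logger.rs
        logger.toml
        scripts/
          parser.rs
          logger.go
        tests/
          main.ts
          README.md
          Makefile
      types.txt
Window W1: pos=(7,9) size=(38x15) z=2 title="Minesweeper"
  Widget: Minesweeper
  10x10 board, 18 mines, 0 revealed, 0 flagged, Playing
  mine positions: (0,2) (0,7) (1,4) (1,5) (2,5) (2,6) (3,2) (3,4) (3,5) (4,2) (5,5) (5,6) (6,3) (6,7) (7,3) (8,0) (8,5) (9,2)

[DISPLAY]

                                              
                                              
      ┏━━━━━━━━━━━━━━━━━━━━━━━━━━━━━━━━┓      
      ┃ FileBrowser                    ┃      
      ┏━━━━━━━━━━━━━━━━━━━━━━━━━━━━━━━━━━━━┓  
      ┃ Minesweeper                        ┃  
      ┠────────────────────────────────────┨  
      ┃■■■■■■■■■■                          ┃  
      ┃■■■■■■■■■■                          ┃  
      ┃■■■■■■■■■■                          ┃  
      ┃■■■■■■■■■■                          ┃  
      ┃■■■■■■■■■■                          ┃  
      ┃■■■■■■■■■■                          ┃  
      ┃■■■■■■■■■■                          ┃  
      ┃■■■■■■■■■■                          ┃  


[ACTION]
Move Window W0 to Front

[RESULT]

                                              
                                              
      ┏━━━━━━━━━━━━━━━━━━━━━━━━━━━━━━━━┓      
      ┃ FileBrowser                    ┃      
      ┠────────────────────────────────┨━━━┓  
      ┃> [-] project/                  ┃   ┃  
      ┃    [+] utils/                  ┃───┨  
      ┃    types.txt                   ┃   ┃  
      ┃                                ┃   ┃  
      ┃                                ┃   ┃  
      ┃                                ┃   ┃  
      ┃                                ┃   ┃  
      ┃                                ┃   ┃  
      ┃                                ┃   ┃  
      ┃                                ┃   ┃  


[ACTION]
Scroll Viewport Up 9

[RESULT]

                                              
                                              
                                              
                                              
                                              
                                              
                                              
      ┏━━━━━━━━━━━━━━━━━━━━━━━━━━━━━━━━┓      
      ┃ FileBrowser                    ┃      
      ┠────────────────────────────────┨━━━┓  
      ┃> [-] project/                  ┃   ┃  
      ┃    [+] utils/                  ┃───┨  
      ┃    types.txt                   ┃   ┃  
      ┃                                ┃   ┃  
      ┃                                ┃   ┃  


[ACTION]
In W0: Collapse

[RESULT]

                                              
                                              
                                              
                                              
                                              
                                              
                                              
      ┏━━━━━━━━━━━━━━━━━━━━━━━━━━━━━━━━┓      
      ┃ FileBrowser                    ┃      
      ┠────────────────────────────────┨━━━┓  
      ┃> [+] project/                  ┃   ┃  
      ┃                                ┃───┨  
      ┃                                ┃   ┃  
      ┃                                ┃   ┃  
      ┃                                ┃   ┃  


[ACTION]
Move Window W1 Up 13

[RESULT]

      ┏━━━━━━━━━━━━━━━━━━━━━━━━━━━━━━━━━━━━┓  
      ┃ Minesweeper                        ┃  
      ┠────────────────────────────────────┨  
      ┃■■■■■■■■■■                          ┃  
      ┃■■■■■■■■■■                          ┃  
      ┃■■■■■■■■■■                          ┃  
      ┃■■■■■■■■■■                          ┃  
      ┏━━━━━━━━━━━━━━━━━━━━━━━━━━━━━━━━┓   ┃  
      ┃ FileBrowser                    ┃   ┃  
      ┠────────────────────────────────┨   ┃  
      ┃> [+] project/                  ┃   ┃  
      ┃                                ┃   ┃  
      ┃                                ┃   ┃  
      ┃                                ┃   ┃  
      ┃                                ┃━━━┛  


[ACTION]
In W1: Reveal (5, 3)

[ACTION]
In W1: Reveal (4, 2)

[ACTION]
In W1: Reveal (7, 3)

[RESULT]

      ┏━━━━━━━━━━━━━━━━━━━━━━━━━━━━━━━━━━━━┓  
      ┃ Minesweeper                        ┃  
      ┠────────────────────────────────────┨  
      ┃■■✹■■■■✹■■                          ┃  
      ┃■■■■✹✹■■■■                          ┃  
      ┃■■■■■✹✹■■■                          ┃  
      ┃■■✹■✹✹■■■■                          ┃  
      ┏━━━━━━━━━━━━━━━━━━━━━━━━━━━━━━━━┓   ┃  
      ┃ FileBrowser                    ┃   ┃  
      ┠────────────────────────────────┨   ┃  
      ┃> [+] project/                  ┃   ┃  
      ┃                                ┃   ┃  
      ┃                                ┃   ┃  
      ┃                                ┃   ┃  
      ┃                                ┃━━━┛  


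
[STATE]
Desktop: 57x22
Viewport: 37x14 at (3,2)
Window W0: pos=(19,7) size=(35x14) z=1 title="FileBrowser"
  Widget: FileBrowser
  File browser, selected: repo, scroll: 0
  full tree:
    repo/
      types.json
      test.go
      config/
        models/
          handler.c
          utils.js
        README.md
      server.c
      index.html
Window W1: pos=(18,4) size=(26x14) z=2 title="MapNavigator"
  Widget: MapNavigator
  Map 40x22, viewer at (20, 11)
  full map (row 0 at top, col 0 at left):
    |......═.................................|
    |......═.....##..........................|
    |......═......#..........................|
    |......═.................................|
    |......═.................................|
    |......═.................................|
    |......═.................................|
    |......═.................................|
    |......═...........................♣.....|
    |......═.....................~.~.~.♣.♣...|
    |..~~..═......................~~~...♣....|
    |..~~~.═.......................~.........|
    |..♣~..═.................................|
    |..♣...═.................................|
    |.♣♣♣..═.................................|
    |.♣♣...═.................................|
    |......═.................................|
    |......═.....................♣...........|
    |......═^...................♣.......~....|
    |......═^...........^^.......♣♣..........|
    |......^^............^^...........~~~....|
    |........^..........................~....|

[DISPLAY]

                                     
                                     
               ┏━━━━━━━━━━━━━━━━━━━━━
               ┃ MapNavigator        
               ┠─────────────────────
               ┃.....................
               ┃.....................
               ┃.....................
               ┃....................~
               ┃.....................
               ┃............@........
               ┃.....................
               ┃.....................
               ┃.....................


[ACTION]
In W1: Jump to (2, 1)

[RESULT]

                                     
                                     
               ┏━━━━━━━━━━━━━━━━━━━━━
               ┃ MapNavigator        
               ┠─────────────────────
               ┃                     
               ┃                     
               ┃                     
               ┃                     
               ┃          ......═....
               ┃          ..@...═....
               ┃          ......═....
               ┃          ......═....
               ┃          ......═....


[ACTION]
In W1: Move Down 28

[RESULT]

                                     
                                     
               ┏━━━━━━━━━━━━━━━━━━━━━
               ┃ MapNavigator        
               ┠─────────────────────
               ┃          ......═....
               ┃          ......═....
               ┃          ......═^...
               ┃          ......═^...
               ┃          ......^^...
               ┃          ..@.....^..
               ┃                     
               ┃                     
               ┃                     


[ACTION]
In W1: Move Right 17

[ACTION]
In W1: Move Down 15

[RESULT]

                                     
                                     
               ┏━━━━━━━━━━━━━━━━━━━━━
               ┃ MapNavigator        
               ┠─────────────────────
               ┃.....................
               ┃.....................
               ┃^...................♣
               ┃^...........^^.......
               ┃^............^^......
               ┃.^..........@........
               ┃                     
               ┃                     
               ┃                     


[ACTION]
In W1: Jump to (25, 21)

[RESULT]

                                     
                                     
               ┏━━━━━━━━━━━━━━━━━━━━━
               ┃ MapNavigator        
               ┠─────────────────────
               ┃.....................
               ┃...............♣.....
               ┃..............♣......
               ┃......^^.......♣♣....
               ┃.......^^...........~
               ┃............@........
               ┃                     
               ┃                     
               ┃                     


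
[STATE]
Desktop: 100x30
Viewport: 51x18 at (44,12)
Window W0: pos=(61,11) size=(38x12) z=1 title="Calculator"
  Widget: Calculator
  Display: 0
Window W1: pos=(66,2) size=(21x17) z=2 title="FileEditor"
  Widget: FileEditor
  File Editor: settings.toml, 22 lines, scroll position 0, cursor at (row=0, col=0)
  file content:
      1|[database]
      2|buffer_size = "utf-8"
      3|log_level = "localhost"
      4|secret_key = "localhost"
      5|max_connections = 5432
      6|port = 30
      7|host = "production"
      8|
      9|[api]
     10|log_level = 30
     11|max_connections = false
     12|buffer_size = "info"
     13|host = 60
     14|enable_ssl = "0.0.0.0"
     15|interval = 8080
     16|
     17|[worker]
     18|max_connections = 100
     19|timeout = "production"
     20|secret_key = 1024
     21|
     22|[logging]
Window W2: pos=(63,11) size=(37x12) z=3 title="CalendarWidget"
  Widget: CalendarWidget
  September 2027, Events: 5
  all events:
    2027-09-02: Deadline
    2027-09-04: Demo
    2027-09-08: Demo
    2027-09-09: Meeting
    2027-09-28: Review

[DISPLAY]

                 ┃ ┃ CalendarWidget                
                 ┠─┠───────────────────────────────
                 ┃ ┃           September 2027      
                 ┃┌┃Mo Tu We Th Fr Sa Su           
                 ┃│┃       1  2*  3  4*  5         
                 ┃├┃ 6  7  8*  9* 10 11 12         
                 ┃│┃13 14 15 16 17 18 19           
                 ┃├┃20 21 22 23 24 25 26           
                 ┃│┃27 28* 29 30                   
                 ┃└┃                               
                 ┗━┗━━━━━━━━━━━━━━━━━━━━━━━━━━━━━━━
                                                   
                                                   
                                                   
                                                   
                                                   
                                                   
                                                   


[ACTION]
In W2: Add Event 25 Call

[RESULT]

                 ┃ ┃ CalendarWidget                
                 ┠─┠───────────────────────────────
                 ┃ ┃           September 2027      
                 ┃┌┃Mo Tu We Th Fr Sa Su           
                 ┃│┃       1  2*  3  4*  5         
                 ┃├┃ 6  7  8*  9* 10 11 12         
                 ┃│┃13 14 15 16 17 18 19           
                 ┃├┃20 21 22 23 24 25* 26          
                 ┃│┃27 28* 29 30                   
                 ┃└┃                               
                 ┗━┗━━━━━━━━━━━━━━━━━━━━━━━━━━━━━━━
                                                   
                                                   
                                                   
                                                   
                                                   
                                                   
                                                   


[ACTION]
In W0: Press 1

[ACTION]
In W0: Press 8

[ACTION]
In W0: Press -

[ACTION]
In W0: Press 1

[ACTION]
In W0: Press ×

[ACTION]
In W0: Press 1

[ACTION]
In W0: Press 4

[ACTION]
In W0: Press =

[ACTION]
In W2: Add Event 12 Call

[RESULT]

                 ┃ ┃ CalendarWidget                
                 ┠─┠───────────────────────────────
                 ┃ ┃           September 2027      
                 ┃┌┃Mo Tu We Th Fr Sa Su           
                 ┃│┃       1  2*  3  4*  5         
                 ┃├┃ 6  7  8*  9* 10 11 12*        
                 ┃│┃13 14 15 16 17 18 19           
                 ┃├┃20 21 22 23 24 25* 26          
                 ┃│┃27 28* 29 30                   
                 ┃└┃                               
                 ┗━┗━━━━━━━━━━━━━━━━━━━━━━━━━━━━━━━
                                                   
                                                   
                                                   
                                                   
                                                   
                                                   
                                                   


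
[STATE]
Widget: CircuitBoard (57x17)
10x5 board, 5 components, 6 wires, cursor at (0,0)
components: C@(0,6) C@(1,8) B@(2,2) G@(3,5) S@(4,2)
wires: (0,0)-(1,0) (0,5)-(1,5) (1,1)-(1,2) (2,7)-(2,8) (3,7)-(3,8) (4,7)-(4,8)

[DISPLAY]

   0 1 2 3 4 5 6 7 8 9                                   
0  [.]                  ·   C                            
    │                   │                                
1   ·   · ─ ·           ·           C                    
                                                         
2           B                   · ─ ·                    
                                                         
3                       G       · ─ ·                    
                                                         
4           S                   · ─ ·                    
Cursor: (0,0)                                            
                                                         
                                                         
                                                         
                                                         
                                                         
                                                         


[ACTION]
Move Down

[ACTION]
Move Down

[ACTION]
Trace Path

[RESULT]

   0 1 2 3 4 5 6 7 8 9                                   
0   ·                   ·   C                            
    │                   │                                
1   ·   · ─ ·           ·           C                    
                                                         
2  [.]      B                   · ─ ·                    
                                                         
3                       G       · ─ ·                    
                                                         
4           S                   · ─ ·                    
Cursor: (2,0)  Trace: No connections                     
                                                         
                                                         
                                                         
                                                         
                                                         
                                                         


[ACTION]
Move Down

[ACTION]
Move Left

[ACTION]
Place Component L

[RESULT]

   0 1 2 3 4 5 6 7 8 9                                   
0   ·                   ·   C                            
    │                   │                                
1   ·   · ─ ·           ·           C                    
                                                         
2           B                   · ─ ·                    
                                                         
3  [L]                  G       · ─ ·                    
                                                         
4           S                   · ─ ·                    
Cursor: (3,0)  Trace: No connections                     
                                                         
                                                         
                                                         
                                                         
                                                         
                                                         


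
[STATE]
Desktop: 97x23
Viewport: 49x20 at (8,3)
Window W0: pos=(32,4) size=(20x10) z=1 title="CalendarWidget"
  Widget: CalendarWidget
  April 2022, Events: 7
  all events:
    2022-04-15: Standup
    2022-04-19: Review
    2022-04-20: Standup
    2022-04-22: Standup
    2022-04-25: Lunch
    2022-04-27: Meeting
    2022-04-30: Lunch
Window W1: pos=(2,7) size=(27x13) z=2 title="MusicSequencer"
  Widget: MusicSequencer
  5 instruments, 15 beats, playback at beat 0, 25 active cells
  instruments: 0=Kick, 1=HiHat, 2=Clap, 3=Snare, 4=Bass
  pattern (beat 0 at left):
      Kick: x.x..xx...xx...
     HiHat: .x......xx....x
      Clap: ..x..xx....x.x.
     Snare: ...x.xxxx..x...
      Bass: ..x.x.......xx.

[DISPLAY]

                                                 
                        ┏━━━━━━━━━━━━━━━━━━┓     
                        ┃ CalendarWidget   ┃     
                        ┠──────────────────┨     
━━━━━━━━━━━━━━━━━━━━┓   ┃    April 2022    ┃     
cSequencer          ┃   ┃Mo Tu We Th Fr Sa ┃     
────────────────────┨   ┃             1  2 ┃     
 ▼12345678901234    ┃   ┃ 4  5  6  7  8  9 ┃     
k█·█··██···██···    ┃   ┃11 12 13 14 15* 16┃     
t·█······██····█    ┃   ┃18 19* 20* 21 22* ┃     
p··█··██····█·█·    ┃   ┗━━━━━━━━━━━━━━━━━━┛     
e···█·████··█···    ┃                            
s··█·█·······██·    ┃                            
                    ┃                            
                    ┃                            
                    ┃                            
━━━━━━━━━━━━━━━━━━━━┛                            
                                                 
                                                 
                                                 


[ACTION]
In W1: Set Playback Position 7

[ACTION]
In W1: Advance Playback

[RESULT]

                                                 
                        ┏━━━━━━━━━━━━━━━━━━┓     
                        ┃ CalendarWidget   ┃     
                        ┠──────────────────┨     
━━━━━━━━━━━━━━━━━━━━┓   ┃    April 2022    ┃     
cSequencer          ┃   ┃Mo Tu We Th Fr Sa ┃     
────────────────────┨   ┃             1  2 ┃     
 01234567▼901234    ┃   ┃ 4  5  6  7  8  9 ┃     
k█·█··██···██···    ┃   ┃11 12 13 14 15* 16┃     
t·█······██····█    ┃   ┃18 19* 20* 21 22* ┃     
p··█··██····█·█·    ┃   ┗━━━━━━━━━━━━━━━━━━┛     
e···█·████··█···    ┃                            
s··█·█·······██·    ┃                            
                    ┃                            
                    ┃                            
                    ┃                            
━━━━━━━━━━━━━━━━━━━━┛                            
                                                 
                                                 
                                                 


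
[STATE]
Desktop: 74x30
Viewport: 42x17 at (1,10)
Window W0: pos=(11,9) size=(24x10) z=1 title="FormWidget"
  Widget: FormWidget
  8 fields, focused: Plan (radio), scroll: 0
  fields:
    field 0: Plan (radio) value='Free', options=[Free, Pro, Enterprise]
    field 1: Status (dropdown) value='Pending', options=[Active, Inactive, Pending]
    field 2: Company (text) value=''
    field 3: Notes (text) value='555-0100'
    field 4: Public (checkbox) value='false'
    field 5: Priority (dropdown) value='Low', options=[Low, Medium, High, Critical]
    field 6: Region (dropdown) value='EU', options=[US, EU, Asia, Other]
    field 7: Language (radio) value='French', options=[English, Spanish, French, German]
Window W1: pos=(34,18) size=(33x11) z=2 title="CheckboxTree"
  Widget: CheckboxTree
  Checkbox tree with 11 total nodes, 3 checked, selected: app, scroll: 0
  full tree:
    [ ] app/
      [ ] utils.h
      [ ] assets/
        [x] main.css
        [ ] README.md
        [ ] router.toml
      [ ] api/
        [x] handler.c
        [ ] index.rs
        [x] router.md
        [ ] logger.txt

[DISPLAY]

          ┃ FormWidget           ┃        
          ┠──────────────────────┨        
          ┃> Plan:       (●) Free┃        
          ┃  Status:     [Pendi▼]┃        
          ┃  Company:    [      ]┃        
          ┃  Notes:      [555-01]┃        
          ┃  Public:     [ ]     ┃        
          ┃  Priority:   [Low  ▼]┃        
          ┗━━━━━━━━━━━━━━━━━━━━━━┏━━━━━━━━
                                 ┃ Checkbo
                                 ┠────────
                                 ┃>[-] app
                                 ┃   [ ] u
                                 ┃   [-] a
                                 ┃     [x]
                                 ┃     [ ]
                                 ┃     [ ]


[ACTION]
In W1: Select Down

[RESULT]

          ┃ FormWidget           ┃        
          ┠──────────────────────┨        
          ┃> Plan:       (●) Free┃        
          ┃  Status:     [Pendi▼]┃        
          ┃  Company:    [      ]┃        
          ┃  Notes:      [555-01]┃        
          ┃  Public:     [ ]     ┃        
          ┃  Priority:   [Low  ▼]┃        
          ┗━━━━━━━━━━━━━━━━━━━━━━┏━━━━━━━━
                                 ┃ Checkbo
                                 ┠────────
                                 ┃ [-] app
                                 ┃>  [ ] u
                                 ┃   [-] a
                                 ┃     [x]
                                 ┃     [ ]
                                 ┃     [ ]


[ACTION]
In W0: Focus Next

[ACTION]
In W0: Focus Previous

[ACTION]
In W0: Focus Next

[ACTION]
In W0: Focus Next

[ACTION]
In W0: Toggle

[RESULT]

          ┃ FormWidget           ┃        
          ┠──────────────────────┨        
          ┃  Plan:       (●) Free┃        
          ┃  Status:     [Pendi▼]┃        
          ┃> Company:    [      ]┃        
          ┃  Notes:      [555-01]┃        
          ┃  Public:     [ ]     ┃        
          ┃  Priority:   [Low  ▼]┃        
          ┗━━━━━━━━━━━━━━━━━━━━━━┏━━━━━━━━
                                 ┃ Checkbo
                                 ┠────────
                                 ┃ [-] app
                                 ┃>  [ ] u
                                 ┃   [-] a
                                 ┃     [x]
                                 ┃     [ ]
                                 ┃     [ ]


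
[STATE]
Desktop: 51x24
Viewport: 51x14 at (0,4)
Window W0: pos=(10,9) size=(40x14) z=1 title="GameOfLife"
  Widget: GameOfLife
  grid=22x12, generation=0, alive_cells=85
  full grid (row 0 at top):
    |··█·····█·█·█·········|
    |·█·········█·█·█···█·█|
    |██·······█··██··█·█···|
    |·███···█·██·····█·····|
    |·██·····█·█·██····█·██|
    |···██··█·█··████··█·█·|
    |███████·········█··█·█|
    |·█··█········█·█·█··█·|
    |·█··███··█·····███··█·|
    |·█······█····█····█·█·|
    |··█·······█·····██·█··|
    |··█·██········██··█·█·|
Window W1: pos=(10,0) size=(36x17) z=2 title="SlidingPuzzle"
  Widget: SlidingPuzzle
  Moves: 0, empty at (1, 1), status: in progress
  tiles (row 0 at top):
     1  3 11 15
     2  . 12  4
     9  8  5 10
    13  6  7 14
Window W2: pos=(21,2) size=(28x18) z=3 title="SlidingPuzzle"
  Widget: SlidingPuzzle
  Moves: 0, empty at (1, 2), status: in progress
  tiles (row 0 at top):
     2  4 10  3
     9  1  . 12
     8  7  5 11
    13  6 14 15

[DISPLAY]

          ┃│  1 │  3 ┠──────────────────────────┨  
          ┃├────┼────┃┌────┬────┬────┬────┐     ┃  
          ┃│  2 │    ┃│  2 │  4 │ 10 │  3 │     ┃  
          ┃├────┼────┃├────┼────┼────┼────┤     ┃  
          ┃│  9 │  8 ┃│  9 │  1 │    │ 12 │     ┃  
          ┃├────┼────┃├────┼────┼────┼────┤     ┃┓ 
          ┃│ 13 │  6 ┃│  8 │  7 │  5 │ 11 │     ┃┃ 
          ┃└────┴────┃├────┼────┼────┼────┤     ┃┨ 
          ┃Moves: 0  ┃│ 13 │  6 │ 14 │ 15 │     ┃┃ 
          ┃          ┃└────┴────┴────┴────┘     ┃┃ 
          ┃          ┃Moves: 0                  ┃┃ 
          ┃          ┃                          ┃┃ 
          ┗━━━━━━━━━━┃                          ┃┃ 
          ┃···██··█·█┃                          ┃┃ 


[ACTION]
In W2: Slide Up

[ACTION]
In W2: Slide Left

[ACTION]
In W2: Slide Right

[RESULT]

          ┃│  1 │  3 ┠──────────────────────────┨  
          ┃├────┼────┃┌────┬────┬────┬────┐     ┃  
          ┃│  2 │    ┃│  2 │  4 │ 10 │  3 │     ┃  
          ┃├────┼────┃├────┼────┼────┼────┤     ┃  
          ┃│  9 │  8 ┃│  9 │  1 │  5 │ 12 │     ┃  
          ┃├────┼────┃├────┼────┼────┼────┤     ┃┓ 
          ┃│ 13 │  6 ┃│  8 │  7 │    │ 11 │     ┃┃ 
          ┃└────┴────┃├────┼────┼────┼────┤     ┃┨ 
          ┃Moves: 0  ┃│ 13 │  6 │ 14 │ 15 │     ┃┃ 
          ┃          ┃└────┴────┴────┴────┘     ┃┃ 
          ┃          ┃Moves: 3                  ┃┃ 
          ┃          ┃                          ┃┃ 
          ┗━━━━━━━━━━┃                          ┃┃ 
          ┃···██··█·█┃                          ┃┃ 
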